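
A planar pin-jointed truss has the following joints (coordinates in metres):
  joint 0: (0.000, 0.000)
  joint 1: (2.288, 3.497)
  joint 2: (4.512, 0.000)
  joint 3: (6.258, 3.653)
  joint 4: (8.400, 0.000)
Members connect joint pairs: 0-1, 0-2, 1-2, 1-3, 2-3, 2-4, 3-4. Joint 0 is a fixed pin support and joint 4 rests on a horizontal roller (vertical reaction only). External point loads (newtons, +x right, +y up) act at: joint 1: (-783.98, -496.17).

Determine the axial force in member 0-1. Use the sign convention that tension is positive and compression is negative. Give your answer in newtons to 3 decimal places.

N=5 nodes, M=7 members, R=3 reactions → 2N=10, M+R=10
member 0 (0-1): L=4.1790, (cx,cy)=(0.5475,0.8368)
member 1 (0-2): L=4.5120, (cx,cy)=(1.0000,0.0000)
member 2 (1-2): L=4.1443, (cx,cy)=(0.5366,-0.8438)
member 3 (1-3): L=3.9731, (cx,cy)=(0.9992,0.0393)
member 4 (2-3): L=4.0488, (cx,cy)=(0.4312,0.9022)
member 5 (2-4): L=3.8880, (cx,cy)=(1.0000,0.0000)
member 6 (3-4): L=4.2347, (cx,cy)=(0.5058,-0.8626)
solve A·x = −loads:
  F[0-1] = -821.4589 N (compression)
  F[0-2] = -334.2306 N (compression)
  F[1-2] = +236.2876 N (tension)
  F[1-3] = +207.5890 N (tension)
  F[2-3] = -220.9858 N (compression)
  F[2-4] = -112.1317 N (compression)
  F[3-4] = +221.6818 N (tension)
  Rx@0 = +783.9800 N
  Ry@0 = +687.4011 N
  Ry@4 = -191.2311 N

-821.459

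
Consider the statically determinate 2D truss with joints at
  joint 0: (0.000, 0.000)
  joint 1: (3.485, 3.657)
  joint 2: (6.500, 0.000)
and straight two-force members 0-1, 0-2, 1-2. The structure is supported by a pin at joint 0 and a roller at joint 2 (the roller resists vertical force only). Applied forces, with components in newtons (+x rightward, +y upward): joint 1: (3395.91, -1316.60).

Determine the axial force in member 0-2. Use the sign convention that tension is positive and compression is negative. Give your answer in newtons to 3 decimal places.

N=3 nodes, M=3 members, R=3 reactions → 2N=6, M+R=6
member 0 (0-1): L=5.0516, (cx,cy)=(0.6899,0.7239)
member 1 (0-2): L=6.5000, (cx,cy)=(1.0000,0.0000)
member 2 (1-2): L=4.7396, (cx,cy)=(0.6361,-0.7716)
solve A·x = −loads:
  F[0-1] = +1795.6135 N (tension)
  F[0-2] = +2157.1565 N (tension)
  F[1-2] = -3391.0694 N (compression)
  Rx@0 = -3395.9100 N
  Ry@0 = -1299.8914 N
  Ry@2 = +2616.4914 N

2157.157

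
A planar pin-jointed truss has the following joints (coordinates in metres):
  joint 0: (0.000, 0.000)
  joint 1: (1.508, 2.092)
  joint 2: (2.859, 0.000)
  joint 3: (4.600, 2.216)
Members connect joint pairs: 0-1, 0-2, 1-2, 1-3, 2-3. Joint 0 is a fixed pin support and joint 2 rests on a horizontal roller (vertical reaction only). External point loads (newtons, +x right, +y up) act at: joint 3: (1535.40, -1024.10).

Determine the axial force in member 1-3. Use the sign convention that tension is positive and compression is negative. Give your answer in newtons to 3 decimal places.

N=4 nodes, M=5 members, R=3 reactions → 2N=8, M+R=8
member 0 (0-1): L=2.5789, (cx,cy)=(0.5848,0.8112)
member 1 (0-2): L=2.8590, (cx,cy)=(1.0000,0.0000)
member 2 (1-2): L=2.4903, (cx,cy)=(0.5425,-0.8401)
member 3 (1-3): L=3.0945, (cx,cy)=(0.9992,0.0401)
member 4 (2-3): L=2.8181, (cx,cy)=(0.6178,0.7863)
solve A·x = −loads:
  F[0-1] = +2235.8099 N (tension)
  F[0-2] = +228.0010 N (tension)
  F[1-2] = -2043.6983 N (compression)
  F[1-3] = +2418.0512 N (tension)
  F[2-3] = -1425.5795 N (compression)
  Rx@0 = -1535.4000 N
  Ry@0 = -1813.7127 N
  Ry@2 = +2837.8127 N

2418.051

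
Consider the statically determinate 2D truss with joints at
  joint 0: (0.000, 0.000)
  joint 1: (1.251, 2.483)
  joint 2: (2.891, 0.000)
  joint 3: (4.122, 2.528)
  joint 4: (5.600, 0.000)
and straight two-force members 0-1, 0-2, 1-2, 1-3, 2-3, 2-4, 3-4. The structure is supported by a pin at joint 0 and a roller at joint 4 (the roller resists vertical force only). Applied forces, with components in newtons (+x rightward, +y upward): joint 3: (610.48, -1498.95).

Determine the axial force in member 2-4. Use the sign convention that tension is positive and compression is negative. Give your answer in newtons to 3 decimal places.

N=5 nodes, M=7 members, R=3 reactions → 2N=10, M+R=10
member 0 (0-1): L=2.7803, (cx,cy)=(0.4499,0.8931)
member 1 (0-2): L=2.8910, (cx,cy)=(1.0000,0.0000)
member 2 (1-2): L=2.9757, (cx,cy)=(0.5511,-0.8344)
member 3 (1-3): L=2.8714, (cx,cy)=(0.9999,0.0157)
member 4 (2-3): L=2.8118, (cx,cy)=(0.4378,0.8991)
member 5 (2-4): L=2.7090, (cx,cy)=(1.0000,0.0000)
member 6 (3-4): L=2.9284, (cx,cy)=(0.5047,-0.8633)
solve A·x = −loads:
  F[0-1] = -134.4010 N (compression)
  F[0-2] = +670.9530 N (tension)
  F[1-2] = +141.2472 N (tension)
  F[1-3] = -138.3353 N (compression)
  F[2-3] = -131.0902 N (compression)
  F[2-4] = +806.1896 N (tension)
  F[3-4] = -1597.3004 N (compression)
  Rx@0 = -610.4800 N
  Ry@0 = +120.0276 N
  Ry@4 = +1378.9224 N

806.190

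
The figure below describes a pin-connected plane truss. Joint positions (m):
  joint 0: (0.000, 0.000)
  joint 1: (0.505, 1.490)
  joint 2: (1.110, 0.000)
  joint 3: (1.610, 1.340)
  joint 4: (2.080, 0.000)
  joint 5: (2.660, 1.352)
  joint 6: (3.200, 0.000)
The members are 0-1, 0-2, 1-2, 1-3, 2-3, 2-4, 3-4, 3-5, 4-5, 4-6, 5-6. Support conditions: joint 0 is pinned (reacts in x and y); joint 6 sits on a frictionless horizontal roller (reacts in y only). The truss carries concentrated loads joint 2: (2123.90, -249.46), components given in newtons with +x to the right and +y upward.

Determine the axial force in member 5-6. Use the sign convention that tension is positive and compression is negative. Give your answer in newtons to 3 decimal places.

N=7 nodes, M=11 members, R=3 reactions → 2N=14, M+R=14
member 0 (0-1): L=1.5733, (cx,cy)=(0.3210,0.9471)
member 1 (0-2): L=1.1100, (cx,cy)=(1.0000,0.0000)
member 2 (1-2): L=1.6081, (cx,cy)=(0.3762,-0.9265)
member 3 (1-3): L=1.1151, (cx,cy)=(0.9909,-0.1345)
member 4 (2-3): L=1.4302, (cx,cy)=(0.3496,0.9369)
member 5 (2-4): L=0.9700, (cx,cy)=(1.0000,0.0000)
member 6 (3-4): L=1.4200, (cx,cy)=(0.3310,-0.9436)
member 7 (3-5): L=1.0501, (cx,cy)=(0.9999,0.0114)
member 8 (4-5): L=1.4712, (cx,cy)=(0.3942,0.9190)
member 9 (4-6): L=1.1200, (cx,cy)=(1.0000,0.0000)
member 10 (5-6): L=1.4559, (cx,cy)=(0.3709,-0.9287)
solve A·x = −loads:
  F[0-1] = -172.0321 N (compression)
  F[0-2] = +2179.1208 N (tension)
  F[1-2] = +194.6675 N (tension)
  F[1-3] = -129.6348 N (compression)
  F[2-3] = +73.7471 N (tension)
  F[2-4] = +102.6754 N (tension)
  F[3-4] = -92.5722 N (compression)
  F[3-5] = -72.0407 N (compression)
  F[4-5] = +95.0536 N (tension)
  F[4-6] = +34.5614 N (tension)
  F[5-6] = -93.1782 N (compression)
  Rx@0 = -2123.9000 N
  Ry@0 = +162.9286 N
  Ry@6 = +86.5314 N

-93.178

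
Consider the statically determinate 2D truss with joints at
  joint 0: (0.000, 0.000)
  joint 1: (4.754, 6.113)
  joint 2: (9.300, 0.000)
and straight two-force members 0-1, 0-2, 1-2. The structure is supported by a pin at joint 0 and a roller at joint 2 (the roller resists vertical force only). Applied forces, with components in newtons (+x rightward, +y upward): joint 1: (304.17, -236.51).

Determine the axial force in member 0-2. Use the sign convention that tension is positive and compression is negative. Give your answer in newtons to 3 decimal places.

238.592

N=3 nodes, M=3 members, R=3 reactions → 2N=6, M+R=6
member 0 (0-1): L=7.7440, (cx,cy)=(0.6139,0.7894)
member 1 (0-2): L=9.3000, (cx,cy)=(1.0000,0.0000)
member 2 (1-2): L=7.6181, (cx,cy)=(0.5967,-0.8024)
solve A·x = −loads:
  F[0-1] = +106.8226 N (tension)
  F[0-2] = +238.5920 N (tension)
  F[1-2] = -399.8260 N (compression)
  Rx@0 = -304.1700 N
  Ry@0 = -84.3244 N
  Ry@2 = +320.8344 N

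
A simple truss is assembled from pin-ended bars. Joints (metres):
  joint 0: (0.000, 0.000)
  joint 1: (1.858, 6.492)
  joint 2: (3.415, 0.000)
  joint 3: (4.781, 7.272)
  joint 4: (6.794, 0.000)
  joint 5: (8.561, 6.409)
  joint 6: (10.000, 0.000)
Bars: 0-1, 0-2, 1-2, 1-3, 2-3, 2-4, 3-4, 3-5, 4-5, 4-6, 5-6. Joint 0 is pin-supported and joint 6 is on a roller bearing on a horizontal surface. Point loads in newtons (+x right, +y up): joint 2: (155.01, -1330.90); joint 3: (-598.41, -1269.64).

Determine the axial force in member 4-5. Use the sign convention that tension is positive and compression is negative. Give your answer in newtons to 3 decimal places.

N=7 nodes, M=11 members, R=3 reactions → 2N=14, M+R=14
member 0 (0-1): L=6.7526, (cx,cy)=(0.2752,0.9614)
member 1 (0-2): L=3.4150, (cx,cy)=(1.0000,0.0000)
member 2 (1-2): L=6.6761, (cx,cy)=(0.2332,-0.9724)
member 3 (1-3): L=3.0253, (cx,cy)=(0.9662,0.2578)
member 4 (2-3): L=7.3992, (cx,cy)=(0.1846,0.9828)
member 5 (2-4): L=3.3790, (cx,cy)=(1.0000,0.0000)
member 6 (3-4): L=7.5455, (cx,cy)=(0.2668,-0.9638)
member 7 (3-5): L=3.8773, (cx,cy)=(0.9749,-0.2226)
member 8 (4-5): L=6.6481, (cx,cy)=(0.2658,0.9640)
member 9 (4-6): L=3.2060, (cx,cy)=(1.0000,0.0000)
member 10 (5-6): L=6.5686, (cx,cy)=(0.2191,-0.9757)
solve A·x = −loads:
  F[0-1] = -2053.4477 N (compression)
  F[0-2] = +121.6090 N (tension)
  F[1-2] = +1762.3344 N (tension)
  F[1-3] = -1010.1735 N (compression)
  F[2-3] = -389.5320 N (compression)
  F[2-4] = +449.5240 N (tension)
  F[3-4] = -580.0797 N (compression)
  F[3-5] = -302.3536 N (compression)
  F[4-5] = +579.9146 N (tension)
  F[4-6] = +140.6339 N (tension)
  F[5-6] = -641.9475 N (compression)
  Rx@0 = +443.4000 N
  Ry@0 = +1974.1865 N
  Ry@6 = +626.3535 N

579.915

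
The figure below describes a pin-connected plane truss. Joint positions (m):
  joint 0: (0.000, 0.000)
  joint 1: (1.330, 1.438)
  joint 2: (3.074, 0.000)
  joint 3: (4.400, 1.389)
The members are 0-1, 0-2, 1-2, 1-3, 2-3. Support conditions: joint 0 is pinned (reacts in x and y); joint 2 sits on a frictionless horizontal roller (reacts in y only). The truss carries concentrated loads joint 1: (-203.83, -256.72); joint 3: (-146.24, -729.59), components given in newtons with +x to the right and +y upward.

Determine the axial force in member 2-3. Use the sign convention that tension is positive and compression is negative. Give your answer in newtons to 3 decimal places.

-996.708

N=4 nodes, M=5 members, R=3 reactions → 2N=8, M+R=8
member 0 (0-1): L=1.9588, (cx,cy)=(0.6790,0.7341)
member 1 (0-2): L=3.0740, (cx,cy)=(1.0000,0.0000)
member 2 (1-2): L=2.2604, (cx,cy)=(0.7715,-0.6362)
member 3 (1-3): L=3.0704, (cx,cy)=(0.9999,-0.0160)
member 4 (2-3): L=1.9203, (cx,cy)=(0.6905,0.7233)
solve A·x = −loads:
  F[0-1] = +10.4052 N (tension)
  F[0-2] = -357.1351 N (compression)
  F[1-2] = -429.1442 N (compression)
  F[1-3] = +542.0690 N (tension)
  F[2-3] = -996.7084 N (compression)
  Rx@0 = +350.0700 N
  Ry@0 = -7.6388 N
  Ry@2 = +993.9488 N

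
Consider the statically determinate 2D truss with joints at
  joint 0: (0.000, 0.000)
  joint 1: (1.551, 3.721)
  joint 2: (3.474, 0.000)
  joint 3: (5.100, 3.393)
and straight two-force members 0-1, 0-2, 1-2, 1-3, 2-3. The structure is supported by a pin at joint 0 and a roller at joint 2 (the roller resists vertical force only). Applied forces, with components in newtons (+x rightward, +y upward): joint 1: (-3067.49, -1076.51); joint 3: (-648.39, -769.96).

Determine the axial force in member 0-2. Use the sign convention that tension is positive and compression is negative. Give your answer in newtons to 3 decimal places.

N=4 nodes, M=5 members, R=3 reactions → 2N=8, M+R=8
member 0 (0-1): L=4.0313, (cx,cy)=(0.3847,0.9230)
member 1 (0-2): L=3.4740, (cx,cy)=(1.0000,0.0000)
member 2 (1-2): L=4.1885, (cx,cy)=(0.4591,-0.8884)
member 3 (1-3): L=3.5641, (cx,cy)=(0.9958,-0.0920)
member 4 (2-3): L=3.7625, (cx,cy)=(0.4322,0.9018)
solve A·x = −loads:
  F[0-1] = -4500.8211 N (compression)
  F[0-2] = -1984.2400 N (compression)
  F[1-2] = +3492.4185 N (tension)
  F[1-3] = -268.6984 N (compression)
  F[2-3] = -881.2273 N (compression)
  Rx@0 = +3715.8800 N
  Ry@0 = +4154.3729 N
  Ry@2 = -2307.9029 N

-1984.240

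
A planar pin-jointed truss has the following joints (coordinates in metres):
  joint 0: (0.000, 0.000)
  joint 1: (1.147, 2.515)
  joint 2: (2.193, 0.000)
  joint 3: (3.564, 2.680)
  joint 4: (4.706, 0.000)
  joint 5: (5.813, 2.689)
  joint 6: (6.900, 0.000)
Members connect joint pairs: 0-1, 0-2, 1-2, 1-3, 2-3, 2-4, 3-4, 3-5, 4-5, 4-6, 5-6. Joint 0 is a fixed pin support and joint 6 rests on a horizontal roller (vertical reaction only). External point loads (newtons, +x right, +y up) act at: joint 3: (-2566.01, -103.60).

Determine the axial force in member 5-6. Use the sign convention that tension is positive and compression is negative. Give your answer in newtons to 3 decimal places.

1017.286

N=7 nodes, M=11 members, R=3 reactions → 2N=14, M+R=14
member 0 (0-1): L=2.7642, (cx,cy)=(0.4149,0.9098)
member 1 (0-2): L=2.1930, (cx,cy)=(1.0000,0.0000)
member 2 (1-2): L=2.7238, (cx,cy)=(0.3840,-0.9233)
member 3 (1-3): L=2.4226, (cx,cy)=(0.9977,0.0681)
member 4 (2-3): L=3.0103, (cx,cy)=(0.4554,0.8903)
member 5 (2-4): L=2.5130, (cx,cy)=(1.0000,0.0000)
member 6 (3-4): L=2.9132, (cx,cy)=(0.3920,-0.9200)
member 7 (3-5): L=2.2490, (cx,cy)=(1.0000,0.0040)
member 8 (4-5): L=2.9079, (cx,cy)=(0.3807,0.9247)
member 9 (4-6): L=2.1940, (cx,cy)=(1.0000,0.0000)
member 10 (5-6): L=2.9004, (cx,cy)=(0.3748,-0.9271)
solve A·x = −loads:
  F[0-1] = -1150.4608 N (compression)
  F[0-2] = -2088.6293 N (compression)
  F[1-2] = +1068.0438 N (tension)
  F[1-3] = -889.5920 N (compression)
  F[2-3] = -1107.7012 N (compression)
  F[2-4] = -1174.0000 N (compression)
  F[3-4] = +1028.5515 N (tension)
  F[3-5] = +770.8009 N (tension)
  F[4-5] = -1023.2717 N (compression)
  F[4-6] = -381.2550 N (compression)
  F[5-6] = +1017.2862 N (tension)
  Rx@0 = +2566.0100 N
  Ry@0 = +1046.7415 N
  Ry@6 = -943.1415 N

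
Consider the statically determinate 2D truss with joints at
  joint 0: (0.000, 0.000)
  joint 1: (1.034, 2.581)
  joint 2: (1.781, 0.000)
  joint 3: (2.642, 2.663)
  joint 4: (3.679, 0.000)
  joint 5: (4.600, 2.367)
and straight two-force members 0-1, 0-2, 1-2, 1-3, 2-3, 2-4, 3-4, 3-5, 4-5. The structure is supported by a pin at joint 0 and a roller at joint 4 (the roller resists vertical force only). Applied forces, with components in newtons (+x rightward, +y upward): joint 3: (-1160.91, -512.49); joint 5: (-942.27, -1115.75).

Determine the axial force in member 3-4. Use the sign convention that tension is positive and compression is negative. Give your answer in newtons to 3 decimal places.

N=6 nodes, M=9 members, R=3 reactions → 2N=12, M+R=12
member 0 (0-1): L=2.7804, (cx,cy)=(0.3719,0.9283)
member 1 (0-2): L=1.7810, (cx,cy)=(1.0000,0.0000)
member 2 (1-2): L=2.6869, (cx,cy)=(0.2780,-0.9606)
member 3 (1-3): L=1.6101, (cx,cy)=(0.9987,0.0509)
member 4 (2-3): L=2.7987, (cx,cy)=(0.3076,0.9515)
member 5 (2-4): L=1.8980, (cx,cy)=(1.0000,0.0000)
member 6 (3-4): L=2.8578, (cx,cy)=(0.3629,-0.9318)
member 7 (3-5): L=1.9802, (cx,cy)=(0.9888,-0.1495)
member 8 (4-5): L=2.5399, (cx,cy)=(0.3626,0.9319)
solve A·x = −loads:
  F[0-1] = -1413.0342 N (compression)
  F[0-2] = -1577.6914 N (compression)
  F[1-2] = +1318.1691 N (tension)
  F[1-3] = -893.1156 N (compression)
  F[2-3] = -1330.7403 N (compression)
  F[2-4] = -801.8351 N (compression)
  F[3-4] = +935.5120 N (tension)
  F[3-5] = -485.3555 N (compression)
  F[4-5] = -1275.0837 N (compression)
  Rx@0 = +2103.1800 N
  Ry@0 = +1311.6887 N
  Ry@4 = +316.5513 N

935.512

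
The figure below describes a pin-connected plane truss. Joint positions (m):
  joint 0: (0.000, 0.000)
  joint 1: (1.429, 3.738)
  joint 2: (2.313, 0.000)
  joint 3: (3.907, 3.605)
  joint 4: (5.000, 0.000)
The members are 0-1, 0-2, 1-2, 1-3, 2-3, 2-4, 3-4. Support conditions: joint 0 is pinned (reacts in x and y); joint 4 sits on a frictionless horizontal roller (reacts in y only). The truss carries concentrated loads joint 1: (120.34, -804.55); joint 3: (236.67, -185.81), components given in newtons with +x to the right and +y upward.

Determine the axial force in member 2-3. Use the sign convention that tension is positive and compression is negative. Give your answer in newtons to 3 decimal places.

483.061

N=5 nodes, M=7 members, R=3 reactions → 2N=10, M+R=10
member 0 (0-1): L=4.0018, (cx,cy)=(0.3571,0.9341)
member 1 (0-2): L=2.3130, (cx,cy)=(1.0000,0.0000)
member 2 (1-2): L=3.8411, (cx,cy)=(0.2301,-0.9732)
member 3 (1-3): L=2.4816, (cx,cy)=(0.9986,-0.0536)
member 4 (2-3): L=3.9417, (cx,cy)=(0.4044,0.9146)
member 5 (2-4): L=2.6870, (cx,cy)=(1.0000,0.0000)
member 6 (3-4): L=3.7671, (cx,cy)=(0.2901,-0.9570)
solve A·x = −loads:
  F[0-1] = -379.6524 N (compression)
  F[0-2] = +492.5786 N (tension)
  F[1-2] = -453.9865 N (compression)
  F[1-3] = -151.6452 N (compression)
  F[2-3] = +483.0613 N (tension)
  F[2-4] = +192.7493 N (tension)
  F[3-4] = -664.3151 N (compression)
  Rx@0 = -357.0100 N
  Ry@0 = +354.6224 N
  Ry@4 = +635.7376 N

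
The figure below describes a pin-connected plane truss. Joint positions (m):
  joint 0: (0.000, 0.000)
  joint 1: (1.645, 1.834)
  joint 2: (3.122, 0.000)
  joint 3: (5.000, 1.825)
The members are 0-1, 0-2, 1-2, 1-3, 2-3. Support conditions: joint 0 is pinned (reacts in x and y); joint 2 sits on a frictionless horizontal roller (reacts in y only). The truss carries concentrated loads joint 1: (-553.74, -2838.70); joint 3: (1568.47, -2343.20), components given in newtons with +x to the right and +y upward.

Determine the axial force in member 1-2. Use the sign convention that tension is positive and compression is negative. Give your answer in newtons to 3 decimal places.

N=4 nodes, M=5 members, R=3 reactions → 2N=8, M+R=8
member 0 (0-1): L=2.4637, (cx,cy)=(0.6677,0.7444)
member 1 (0-2): L=3.1220, (cx,cy)=(1.0000,0.0000)
member 2 (1-2): L=2.3548, (cx,cy)=(0.6272,-0.7788)
member 3 (1-3): L=3.3550, (cx,cy)=(1.0000,-0.0027)
member 4 (2-3): L=2.6187, (cx,cy)=(0.7172,0.6969)
solve A·x = −loads:
  F[0-1] = +884.0745 N (tension)
  F[0-2] = +424.4265 N (tension)
  F[1-2] = -4503.4879 N (compression)
  F[1-3] = +3968.7777 N (tension)
  F[2-3] = -3346.9710 N (compression)
  Rx@0 = -1014.7300 N
  Ry@0 = -658.1257 N
  Ry@2 = +5840.0257 N

-4503.488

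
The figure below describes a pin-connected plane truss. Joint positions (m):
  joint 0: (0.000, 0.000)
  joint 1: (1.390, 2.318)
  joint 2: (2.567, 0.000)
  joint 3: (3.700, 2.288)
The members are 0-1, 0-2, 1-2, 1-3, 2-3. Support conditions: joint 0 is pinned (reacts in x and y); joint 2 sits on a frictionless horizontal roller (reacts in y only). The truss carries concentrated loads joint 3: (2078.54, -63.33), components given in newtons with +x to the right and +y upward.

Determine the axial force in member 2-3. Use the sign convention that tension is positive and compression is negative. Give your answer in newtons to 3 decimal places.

-40.288

N=4 nodes, M=5 members, R=3 reactions → 2N=8, M+R=8
member 0 (0-1): L=2.7028, (cx,cy)=(0.5143,0.8576)
member 1 (0-2): L=2.5670, (cx,cy)=(1.0000,0.0000)
member 2 (1-2): L=2.5997, (cx,cy)=(0.4527,-0.8916)
member 3 (1-3): L=2.3102, (cx,cy)=(0.9999,-0.0130)
member 4 (2-3): L=2.5532, (cx,cy)=(0.4438,0.8961)
solve A·x = −loads:
  F[0-1] = +2192.7821 N (tension)
  F[0-2] = +950.8402 N (tension)
  F[1-2] = -2139.6601 N (compression)
  F[1-3] = +2096.5951 N (tension)
  F[2-3] = -40.2879 N (compression)
  Rx@0 = -2078.5400 N
  Ry@0 = -1880.5814 N
  Ry@2 = +1943.9114 N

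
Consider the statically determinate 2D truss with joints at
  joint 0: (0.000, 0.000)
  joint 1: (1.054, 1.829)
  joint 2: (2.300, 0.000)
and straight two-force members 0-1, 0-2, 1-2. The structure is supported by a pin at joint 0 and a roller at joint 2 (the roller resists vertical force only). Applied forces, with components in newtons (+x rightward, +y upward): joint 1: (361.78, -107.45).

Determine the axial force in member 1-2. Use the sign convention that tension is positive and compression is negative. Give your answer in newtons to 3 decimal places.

-407.690

N=3 nodes, M=3 members, R=3 reactions → 2N=6, M+R=6
member 0 (0-1): L=2.1110, (cx,cy)=(0.4993,0.8664)
member 1 (0-2): L=2.3000, (cx,cy)=(1.0000,0.0000)
member 2 (1-2): L=2.2131, (cx,cy)=(0.5630,-0.8264)
solve A·x = −loads:
  F[0-1] = +264.8614 N (tension)
  F[0-2] = +229.5351 N (tension)
  F[1-2] = -407.6896 N (compression)
  Rx@0 = -361.7800 N
  Ry@0 = -229.4839 N
  Ry@2 = +336.9339 N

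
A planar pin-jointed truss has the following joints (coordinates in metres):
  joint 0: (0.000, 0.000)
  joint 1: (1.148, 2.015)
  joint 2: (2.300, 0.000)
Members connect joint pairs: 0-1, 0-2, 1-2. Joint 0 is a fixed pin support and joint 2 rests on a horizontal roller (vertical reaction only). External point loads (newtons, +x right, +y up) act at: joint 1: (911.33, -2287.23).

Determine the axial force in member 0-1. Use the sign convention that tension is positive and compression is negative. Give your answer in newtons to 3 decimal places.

-399.595

N=3 nodes, M=3 members, R=3 reactions → 2N=6, M+R=6
member 0 (0-1): L=2.3191, (cx,cy)=(0.4950,0.8689)
member 1 (0-2): L=2.3000, (cx,cy)=(1.0000,0.0000)
member 2 (1-2): L=2.3211, (cx,cy)=(0.4963,-0.8681)
solve A·x = −loads:
  F[0-1] = -399.5947 N (compression)
  F[0-2] = +1109.1390 N (tension)
  F[1-2] = -2234.7052 N (compression)
  Rx@0 = -911.3300 N
  Ry@0 = +347.1996 N
  Ry@2 = +1940.0304 N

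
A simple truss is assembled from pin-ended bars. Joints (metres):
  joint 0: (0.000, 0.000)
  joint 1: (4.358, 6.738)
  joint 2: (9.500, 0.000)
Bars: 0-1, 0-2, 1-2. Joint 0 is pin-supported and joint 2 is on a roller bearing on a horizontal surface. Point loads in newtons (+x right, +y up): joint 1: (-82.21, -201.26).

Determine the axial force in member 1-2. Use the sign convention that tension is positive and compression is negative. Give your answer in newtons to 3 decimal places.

-42.791

N=3 nodes, M=3 members, R=3 reactions → 2N=6, M+R=6
member 0 (0-1): L=8.0245, (cx,cy)=(0.5431,0.8397)
member 1 (0-2): L=9.5000, (cx,cy)=(1.0000,0.0000)
member 2 (1-2): L=8.4759, (cx,cy)=(0.6067,-0.7950)
solve A·x = −loads:
  F[0-1] = -199.1755 N (compression)
  F[0-2] = +25.9594 N (tension)
  F[1-2] = -42.7906 N (compression)
  Rx@0 = +82.2100 N
  Ry@0 = +167.2431 N
  Ry@2 = +34.0169 N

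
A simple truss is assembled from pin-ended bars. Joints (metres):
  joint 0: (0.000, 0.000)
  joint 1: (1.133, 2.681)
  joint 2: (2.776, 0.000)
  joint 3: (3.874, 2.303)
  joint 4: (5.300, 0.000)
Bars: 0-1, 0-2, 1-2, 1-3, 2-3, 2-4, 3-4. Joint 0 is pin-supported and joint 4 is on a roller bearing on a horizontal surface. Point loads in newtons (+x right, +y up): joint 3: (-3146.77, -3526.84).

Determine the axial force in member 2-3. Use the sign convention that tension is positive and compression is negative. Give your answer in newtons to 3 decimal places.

-2966.308

N=5 nodes, M=7 members, R=3 reactions → 2N=10, M+R=10
member 0 (0-1): L=2.9106, (cx,cy)=(0.3893,0.9211)
member 1 (0-2): L=2.7760, (cx,cy)=(1.0000,0.0000)
member 2 (1-2): L=3.1444, (cx,cy)=(0.5225,-0.8526)
member 3 (1-3): L=2.7669, (cx,cy)=(0.9906,-0.1366)
member 4 (2-3): L=2.5514, (cx,cy)=(0.4304,0.9027)
member 5 (2-4): L=2.5240, (cx,cy)=(1.0000,0.0000)
member 6 (3-4): L=2.7087, (cx,cy)=(0.5264,-0.8502)
solve A·x = −loads:
  F[0-1] = -2514.6246 N (compression)
  F[0-2] = -2167.9019 N (compression)
  F[1-2] = +3140.3595 N (tension)
  F[1-3] = -2644.5544 N (compression)
  F[2-3] = -2966.3082 N (compression)
  F[2-4] = +749.5694 N (tension)
  F[3-4] = -1423.8361 N (compression)
  Rx@0 = +3146.7700 N
  Ry@0 = +2316.2802 N
  Ry@4 = +1210.5598 N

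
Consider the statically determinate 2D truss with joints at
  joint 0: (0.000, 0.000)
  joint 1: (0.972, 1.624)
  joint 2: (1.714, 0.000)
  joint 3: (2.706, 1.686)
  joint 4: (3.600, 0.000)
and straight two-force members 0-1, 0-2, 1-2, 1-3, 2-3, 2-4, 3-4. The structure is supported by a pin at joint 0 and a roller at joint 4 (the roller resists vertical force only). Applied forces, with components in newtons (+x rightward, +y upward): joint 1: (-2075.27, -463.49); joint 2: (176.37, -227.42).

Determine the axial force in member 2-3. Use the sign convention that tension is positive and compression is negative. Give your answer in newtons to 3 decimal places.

N=5 nodes, M=7 members, R=3 reactions → 2N=10, M+R=10
member 0 (0-1): L=1.8927, (cx,cy)=(0.5136,0.8581)
member 1 (0-2): L=1.7140, (cx,cy)=(1.0000,0.0000)
member 2 (1-2): L=1.7855, (cx,cy)=(0.4156,-0.9096)
member 3 (1-3): L=1.7351, (cx,cy)=(0.9994,0.0357)
member 4 (2-3): L=1.9562, (cx,cy)=(0.5071,0.8619)
member 5 (2-4): L=1.8860, (cx,cy)=(1.0000,0.0000)
member 6 (3-4): L=1.9084, (cx,cy)=(0.4685,-0.8835)
solve A·x = −loads:
  F[0-1] = -1624.2234 N (compression)
  F[0-2] = -1064.7589 N (compression)
  F[1-2] = +1054.2361 N (tension)
  F[1-3] = +803.5285 N (tension)
  F[2-3] = -848.6897 N (compression)
  F[2-4] = -372.6367 N (compression)
  F[3-4] = +795.4412 N (tension)
  Rx@0 = +1898.9000 N
  Ry@0 = +1393.6679 N
  Ry@4 = -702.7579 N

-848.690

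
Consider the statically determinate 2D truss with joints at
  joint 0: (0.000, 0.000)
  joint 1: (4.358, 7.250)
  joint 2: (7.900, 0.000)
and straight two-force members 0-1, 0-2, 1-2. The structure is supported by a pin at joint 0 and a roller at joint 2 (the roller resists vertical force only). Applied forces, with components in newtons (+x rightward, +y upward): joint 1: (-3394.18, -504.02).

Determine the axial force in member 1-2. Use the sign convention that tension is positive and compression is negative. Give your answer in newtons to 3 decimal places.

N=3 nodes, M=3 members, R=3 reactions → 2N=6, M+R=6
member 0 (0-1): L=8.4590, (cx,cy)=(0.5152,0.8571)
member 1 (0-2): L=7.9000, (cx,cy)=(1.0000,0.0000)
member 2 (1-2): L=8.0690, (cx,cy)=(0.4390,-0.8985)
solve A·x = −loads:
  F[0-1] = -3898.0136 N (compression)
  F[0-2] = -1385.9585 N (compression)
  F[1-2] = +3157.3282 N (tension)
  Rx@0 = +3394.1800 N
  Ry@0 = +3340.8916 N
  Ry@2 = -2836.8716 N

3157.328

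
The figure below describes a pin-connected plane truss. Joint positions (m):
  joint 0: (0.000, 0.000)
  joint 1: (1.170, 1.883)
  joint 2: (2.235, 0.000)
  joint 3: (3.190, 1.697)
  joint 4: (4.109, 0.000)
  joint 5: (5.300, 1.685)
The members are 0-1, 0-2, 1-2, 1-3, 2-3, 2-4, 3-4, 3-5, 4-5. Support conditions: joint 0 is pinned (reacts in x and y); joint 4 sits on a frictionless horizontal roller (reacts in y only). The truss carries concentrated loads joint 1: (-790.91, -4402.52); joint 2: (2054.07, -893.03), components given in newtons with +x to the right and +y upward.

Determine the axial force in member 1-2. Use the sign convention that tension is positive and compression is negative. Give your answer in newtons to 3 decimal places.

-402.951

N=6 nodes, M=9 members, R=3 reactions → 2N=12, M+R=12
member 0 (0-1): L=2.2169, (cx,cy)=(0.5278,0.8494)
member 1 (0-2): L=2.2350, (cx,cy)=(1.0000,0.0000)
member 2 (1-2): L=2.1633, (cx,cy)=(0.4923,-0.8704)
member 3 (1-3): L=2.0285, (cx,cy)=(0.9958,-0.0917)
member 4 (2-3): L=1.9473, (cx,cy)=(0.4904,0.8715)
member 5 (2-4): L=1.8740, (cx,cy)=(1.0000,0.0000)
member 6 (3-4): L=1.9299, (cx,cy)=(0.4762,-0.8793)
member 7 (3-5): L=2.1100, (cx,cy)=(1.0000,-0.0057)
member 8 (4-5): L=2.0634, (cx,cy)=(0.5772,0.8166)
solve A·x = −loads:
  F[0-1] = -4613.5191 N (compression)
  F[0-2] = +3698.0233 N (tension)
  F[1-2] = -402.9514 N (compression)
  F[1-3] = -1451.6953 N (compression)
  F[2-3] = +1427.1924 N (tension)
  F[2-4] = +745.6393 N (tension)
  F[3-4] = -1565.8122 N (compression)
  F[3-5] = +0.0000 N (tension)
  F[4-5] = -0.0000 N (compression)
  Rx@0 = -1263.1600 N
  Ry@0 = +3918.6732 N
  Ry@4 = +1376.8768 N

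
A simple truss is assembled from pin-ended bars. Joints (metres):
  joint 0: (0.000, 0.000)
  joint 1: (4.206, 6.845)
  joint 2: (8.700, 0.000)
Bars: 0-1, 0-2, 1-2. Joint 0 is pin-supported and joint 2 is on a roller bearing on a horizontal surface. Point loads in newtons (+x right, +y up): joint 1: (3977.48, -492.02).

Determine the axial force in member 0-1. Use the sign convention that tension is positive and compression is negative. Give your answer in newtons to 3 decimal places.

3374.678

N=3 nodes, M=3 members, R=3 reactions → 2N=6, M+R=6
member 0 (0-1): L=8.0340, (cx,cy)=(0.5235,0.8520)
member 1 (0-2): L=8.7000, (cx,cy)=(1.0000,0.0000)
member 2 (1-2): L=8.1884, (cx,cy)=(0.5488,-0.8359)
solve A·x = −loads:
  F[0-1] = +3374.6777 N (tension)
  F[0-2] = +2210.7423 N (tension)
  F[1-2] = -4028.1407 N (compression)
  Rx@0 = -3977.4800 N
  Ry@0 = -2875.2543 N
  Ry@2 = +3367.2743 N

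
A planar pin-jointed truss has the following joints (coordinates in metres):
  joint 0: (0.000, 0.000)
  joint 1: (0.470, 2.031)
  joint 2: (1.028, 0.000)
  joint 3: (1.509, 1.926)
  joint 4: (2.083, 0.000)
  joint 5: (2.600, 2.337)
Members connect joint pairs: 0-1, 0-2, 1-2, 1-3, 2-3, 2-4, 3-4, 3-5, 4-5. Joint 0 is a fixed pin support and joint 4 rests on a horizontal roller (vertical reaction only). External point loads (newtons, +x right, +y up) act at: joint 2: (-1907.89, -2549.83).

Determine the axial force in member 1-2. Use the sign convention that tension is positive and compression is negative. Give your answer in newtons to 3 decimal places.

1409.758

N=6 nodes, M=9 members, R=3 reactions → 2N=12, M+R=12
member 0 (0-1): L=2.0847, (cx,cy)=(0.2255,0.9743)
member 1 (0-2): L=1.0280, (cx,cy)=(1.0000,0.0000)
member 2 (1-2): L=2.1063, (cx,cy)=(0.2649,-0.9643)
member 3 (1-3): L=1.0443, (cx,cy)=(0.9949,-0.1005)
member 4 (2-3): L=1.9852, (cx,cy)=(0.2423,0.9702)
member 5 (2-4): L=1.0550, (cx,cy)=(1.0000,0.0000)
member 6 (3-4): L=2.0097, (cx,cy)=(0.2856,-0.9583)
member 7 (3-5): L=1.1658, (cx,cy)=(0.9358,0.3525)
member 8 (4-5): L=2.3935, (cx,cy)=(0.2160,0.9764)
solve A·x = −loads:
  F[0-1] = -1325.5692 N (compression)
  F[0-2] = -1609.0337 N (compression)
  F[1-2] = +1409.7579 N (tension)
  F[1-3] = -675.7605 N (compression)
  F[2-3] = +1227.0067 N (tension)
  F[2-4] = +375.0340 N (tension)
  F[3-4] = -1313.0859 N (compression)
  F[3-5] = -0.0000 N (compression)
  F[4-5] = +0.0000 N (tension)
  Rx@0 = +1907.8900 N
  Ry@0 = +1291.4405 N
  Ry@4 = +1258.3895 N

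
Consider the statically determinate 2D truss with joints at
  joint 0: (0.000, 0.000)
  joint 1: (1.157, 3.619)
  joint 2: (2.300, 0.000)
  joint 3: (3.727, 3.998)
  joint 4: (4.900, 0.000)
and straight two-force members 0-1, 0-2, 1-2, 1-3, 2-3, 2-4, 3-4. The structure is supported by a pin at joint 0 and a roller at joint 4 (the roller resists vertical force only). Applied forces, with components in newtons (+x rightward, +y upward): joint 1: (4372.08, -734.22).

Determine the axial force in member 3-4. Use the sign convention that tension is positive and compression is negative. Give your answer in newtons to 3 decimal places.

-3545.881

N=5 nodes, M=7 members, R=3 reactions → 2N=10, M+R=10
member 0 (0-1): L=3.7994, (cx,cy)=(0.3045,0.9525)
member 1 (0-2): L=2.3000, (cx,cy)=(1.0000,0.0000)
member 2 (1-2): L=3.7952, (cx,cy)=(0.3012,-0.9536)
member 3 (1-3): L=2.5978, (cx,cy)=(0.9893,0.1459)
member 4 (2-3): L=4.2450, (cx,cy)=(0.3362,0.9418)
member 5 (2-4): L=2.6000, (cx,cy)=(1.0000,0.0000)
member 6 (3-4): L=4.1665, (cx,cy)=(0.2815,-0.9596)
solve A·x = −loads:
  F[0-1] = +2801.2815 N (tension)
  F[0-2] = +3519.0397 N (tension)
  F[1-2] = -3929.3349 N (compression)
  F[1-3] = -2360.9059 N (compression)
  F[2-3] = +3978.4194 N (tension)
  F[2-4] = +998.2703 N (tension)
  F[3-4] = -3545.8810 N (compression)
  Rx@0 = -4372.0800 N
  Ry@0 = -2668.2392 N
  Ry@4 = +3402.4592 N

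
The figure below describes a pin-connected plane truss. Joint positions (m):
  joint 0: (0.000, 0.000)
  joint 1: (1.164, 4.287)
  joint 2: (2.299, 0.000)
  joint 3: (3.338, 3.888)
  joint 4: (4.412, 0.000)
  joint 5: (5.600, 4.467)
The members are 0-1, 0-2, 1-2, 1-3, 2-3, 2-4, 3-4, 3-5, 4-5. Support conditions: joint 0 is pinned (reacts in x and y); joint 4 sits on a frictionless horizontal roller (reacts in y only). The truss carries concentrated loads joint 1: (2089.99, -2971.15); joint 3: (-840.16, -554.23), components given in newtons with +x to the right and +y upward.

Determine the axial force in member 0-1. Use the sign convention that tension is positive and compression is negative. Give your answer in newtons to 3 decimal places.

-1069.155

N=6 nodes, M=9 members, R=3 reactions → 2N=12, M+R=12
member 0 (0-1): L=4.4422, (cx,cy)=(0.2620,0.9651)
member 1 (0-2): L=2.2990, (cx,cy)=(1.0000,0.0000)
member 2 (1-2): L=4.4347, (cx,cy)=(0.2559,-0.9667)
member 3 (1-3): L=2.2103, (cx,cy)=(0.9836,-0.1805)
member 4 (2-3): L=4.0244, (cx,cy)=(0.2582,0.9661)
member 5 (2-4): L=2.1130, (cx,cy)=(1.0000,0.0000)
member 6 (3-4): L=4.0336, (cx,cy)=(0.2663,-0.9639)
member 7 (3-5): L=2.3349, (cx,cy)=(0.9688,0.2480)
member 8 (4-5): L=4.6223, (cx,cy)=(0.2570,0.9664)
solve A·x = −loads:
  F[0-1] = -1069.1551 N (compression)
  F[0-2] = +1529.9823 N (tension)
  F[1-2] = -1635.6625 N (compression)
  F[1-3] = -1984.1130 N (compression)
  F[2-3] = +1636.6699 N (tension)
  F[2-4] = +688.8135 N (tension)
  F[3-4] = -2586.9702 N (compression)
  F[3-5] = -0.0000 N (compression)
  F[4-5] = +0.0000 N (tension)
  Rx@0 = -1249.8300 N
  Ry@0 = +1031.7981 N
  Ry@4 = +2493.5819 N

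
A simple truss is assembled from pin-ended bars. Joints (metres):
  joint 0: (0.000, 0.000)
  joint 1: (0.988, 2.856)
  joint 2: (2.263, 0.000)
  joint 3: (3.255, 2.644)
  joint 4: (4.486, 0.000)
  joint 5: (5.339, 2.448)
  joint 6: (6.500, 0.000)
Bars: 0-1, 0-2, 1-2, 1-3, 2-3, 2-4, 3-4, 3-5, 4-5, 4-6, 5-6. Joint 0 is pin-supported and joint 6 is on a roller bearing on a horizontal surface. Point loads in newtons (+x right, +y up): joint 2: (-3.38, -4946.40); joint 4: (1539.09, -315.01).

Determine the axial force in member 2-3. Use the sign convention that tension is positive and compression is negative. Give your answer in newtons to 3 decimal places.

N=7 nodes, M=11 members, R=3 reactions → 2N=14, M+R=14
member 0 (0-1): L=3.0221, (cx,cy)=(0.3269,0.9450)
member 1 (0-2): L=2.2630, (cx,cy)=(1.0000,0.0000)
member 2 (1-2): L=3.1277, (cx,cy)=(0.4077,-0.9131)
member 3 (1-3): L=2.2769, (cx,cy)=(0.9957,-0.0931)
member 4 (2-3): L=2.8240, (cx,cy)=(0.3513,0.9363)
member 5 (2-4): L=2.2230, (cx,cy)=(1.0000,0.0000)
member 6 (3-4): L=2.9165, (cx,cy)=(0.4221,-0.9066)
member 7 (3-5): L=2.0932, (cx,cy)=(0.9956,-0.0936)
member 8 (4-5): L=2.5924, (cx,cy)=(0.3290,0.9443)
member 9 (4-6): L=2.0140, (cx,cy)=(1.0000,0.0000)
member 10 (5-6): L=2.7094, (cx,cy)=(0.4285,-0.9035)
solve A·x = −loads:
  F[0-1] = -3515.0521 N (compression)
  F[0-2] = +2684.8815 N (tension)
  F[1-2] = +3919.1985 N (tension)
  F[1-3] = -2758.8207 N (compression)
  F[2-3] = +1460.7218 N (tension)
  F[2-4] = +3772.8056 N (tension)
  F[3-4] = -1631.6566 N (compression)
  F[3-5] = -1551.8471 N (compression)
  F[4-5] = +1900.0065 N (tension)
  F[4-6] = +919.8428 N (tension)
  F[5-6] = -2146.5842 N (compression)
  Rx@0 = -1535.7100 N
  Ry@0 = +3321.8965 N
  Ry@6 = +1939.5135 N

1460.722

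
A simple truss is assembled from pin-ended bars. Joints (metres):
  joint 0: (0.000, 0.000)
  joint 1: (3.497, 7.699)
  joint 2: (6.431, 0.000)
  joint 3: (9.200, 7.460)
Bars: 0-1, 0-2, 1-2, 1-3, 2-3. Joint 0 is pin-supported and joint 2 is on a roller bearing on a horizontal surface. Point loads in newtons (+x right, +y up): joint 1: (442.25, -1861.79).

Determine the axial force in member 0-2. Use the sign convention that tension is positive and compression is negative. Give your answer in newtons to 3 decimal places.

N=4 nodes, M=5 members, R=3 reactions → 2N=8, M+R=8
member 0 (0-1): L=8.4560, (cx,cy)=(0.4136,0.9105)
member 1 (0-2): L=6.4310, (cx,cy)=(1.0000,0.0000)
member 2 (1-2): L=8.2391, (cx,cy)=(0.3561,-0.9344)
member 3 (1-3): L=5.7080, (cx,cy)=(0.9991,-0.0419)
member 4 (2-3): L=7.9573, (cx,cy)=(0.3480,0.9375)
solve A·x = −loads:
  F[0-1] = -351.4099 N (compression)
  F[0-2] = +587.5768 N (tension)
  F[1-2] = -1650.0036 N (compression)
  F[1-3] = +0.0000 N (tension)
  F[2-3] = -0.0000 N (compression)
  Rx@0 = -442.2500 N
  Ry@0 = +319.9517 N
  Ry@2 = +1541.8383 N

587.577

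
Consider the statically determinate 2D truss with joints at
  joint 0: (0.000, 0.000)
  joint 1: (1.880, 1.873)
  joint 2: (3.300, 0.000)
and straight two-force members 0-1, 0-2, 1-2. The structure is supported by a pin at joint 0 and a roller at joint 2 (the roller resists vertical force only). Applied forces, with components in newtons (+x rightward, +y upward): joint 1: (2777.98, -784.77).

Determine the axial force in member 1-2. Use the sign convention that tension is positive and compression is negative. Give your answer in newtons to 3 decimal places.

N=3 nodes, M=3 members, R=3 reactions → 2N=6, M+R=6
member 0 (0-1): L=2.6538, (cx,cy)=(0.7084,0.7058)
member 1 (0-2): L=3.3000, (cx,cy)=(1.0000,0.0000)
member 2 (1-2): L=2.3504, (cx,cy)=(0.6041,-0.7969)
solve A·x = −loads:
  F[0-1] = +1755.5236 N (tension)
  F[0-2] = +1534.3242 N (tension)
  F[1-2] = -2539.6649 N (compression)
  Rx@0 = -2777.9800 N
  Ry@0 = -1239.0252 N
  Ry@2 = +2023.7952 N

-2539.665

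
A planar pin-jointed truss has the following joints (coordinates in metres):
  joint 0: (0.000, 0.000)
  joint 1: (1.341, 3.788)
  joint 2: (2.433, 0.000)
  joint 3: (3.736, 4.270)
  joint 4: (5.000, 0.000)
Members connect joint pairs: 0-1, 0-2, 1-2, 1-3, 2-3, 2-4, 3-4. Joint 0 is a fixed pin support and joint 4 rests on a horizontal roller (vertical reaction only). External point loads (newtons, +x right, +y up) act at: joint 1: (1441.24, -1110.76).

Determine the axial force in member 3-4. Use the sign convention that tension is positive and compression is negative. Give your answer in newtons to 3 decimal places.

-1449.402

N=5 nodes, M=7 members, R=3 reactions → 2N=10, M+R=10
member 0 (0-1): L=4.0184, (cx,cy)=(0.3337,0.9427)
member 1 (0-2): L=2.4330, (cx,cy)=(1.0000,0.0000)
member 2 (1-2): L=3.9423, (cx,cy)=(0.2770,-0.9609)
member 3 (1-3): L=2.4430, (cx,cy)=(0.9803,0.1973)
member 4 (2-3): L=4.4644, (cx,cy)=(0.2919,0.9565)
member 5 (2-4): L=2.5670, (cx,cy)=(1.0000,0.0000)
member 6 (3-4): L=4.4532, (cx,cy)=(0.2838,-0.9589)
solve A·x = −loads:
  F[0-1] = +295.9980 N (tension)
  F[0-2] = +1342.4601 N (tension)
  F[1-2] = -1632.8301 N (compression)
  F[1-3] = -908.0167 N (compression)
  F[2-3] = +1640.3604 N (tension)
  F[2-4] = +411.4037 N (tension)
  F[3-4] = -1449.4023 N (compression)
  Rx@0 = -1441.2400 N
  Ry@0 = -279.0293 N
  Ry@4 = +1389.7893 N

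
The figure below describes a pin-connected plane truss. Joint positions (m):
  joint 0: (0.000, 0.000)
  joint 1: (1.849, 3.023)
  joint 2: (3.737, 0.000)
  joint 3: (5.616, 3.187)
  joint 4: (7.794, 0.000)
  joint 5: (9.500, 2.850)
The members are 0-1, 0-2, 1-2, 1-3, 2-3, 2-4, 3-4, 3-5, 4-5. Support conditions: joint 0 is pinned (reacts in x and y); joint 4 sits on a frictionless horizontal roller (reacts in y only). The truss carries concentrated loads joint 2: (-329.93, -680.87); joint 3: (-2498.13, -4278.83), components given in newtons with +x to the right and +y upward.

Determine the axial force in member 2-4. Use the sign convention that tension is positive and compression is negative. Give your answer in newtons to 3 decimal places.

1632.024

N=6 nodes, M=9 members, R=3 reactions → 2N=12, M+R=12
member 0 (0-1): L=3.5436, (cx,cy)=(0.5218,0.8531)
member 1 (0-2): L=3.7370, (cx,cy)=(1.0000,0.0000)
member 2 (1-2): L=3.5641, (cx,cy)=(0.5297,-0.8482)
member 3 (1-3): L=3.7706, (cx,cy)=(0.9991,0.0435)
member 4 (2-3): L=3.6997, (cx,cy)=(0.5079,0.8614)
member 5 (2-4): L=4.0570, (cx,cy)=(1.0000,0.0000)
member 6 (3-4): L=3.8601, (cx,cy)=(0.5642,-0.8256)
member 7 (3-5): L=3.8986, (cx,cy)=(0.9963,-0.0864)
member 8 (4-5): L=3.3216, (cx,cy)=(0.5136,0.8580)
solve A·x = −loads:
  F[0-1] = -3014.5012 N (compression)
  F[0-2] = -1255.1505 N (compression)
  F[1-2] = +2873.0883 N (tension)
  F[1-3] = -3097.7776 N (compression)
  F[2-3] = -2038.4814 N (compression)
  F[2-4] = +1632.0244 N (tension)
  F[3-4] = -2892.4871 N (compression)
  F[3-5] = +0.0000 N (tension)
  F[4-5] = -0.0000 N (compression)
  Rx@0 = +2828.0600 N
  Ry@0 = +2571.6091 N
  Ry@4 = +2388.0909 N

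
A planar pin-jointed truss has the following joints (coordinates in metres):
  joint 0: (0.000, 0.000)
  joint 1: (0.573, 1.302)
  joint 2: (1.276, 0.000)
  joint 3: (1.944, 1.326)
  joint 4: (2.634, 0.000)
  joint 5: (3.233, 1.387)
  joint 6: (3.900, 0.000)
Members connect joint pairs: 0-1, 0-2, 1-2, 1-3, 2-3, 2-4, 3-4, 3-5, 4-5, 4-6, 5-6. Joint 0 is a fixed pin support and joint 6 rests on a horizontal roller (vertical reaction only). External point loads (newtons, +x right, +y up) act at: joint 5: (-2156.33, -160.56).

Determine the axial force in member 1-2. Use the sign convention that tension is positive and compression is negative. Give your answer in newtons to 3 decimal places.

N=7 nodes, M=11 members, R=3 reactions → 2N=14, M+R=14
member 0 (0-1): L=1.4225, (cx,cy)=(0.4028,0.9153)
member 1 (0-2): L=1.2760, (cx,cy)=(1.0000,0.0000)
member 2 (1-2): L=1.4797, (cx,cy)=(0.4751,-0.8799)
member 3 (1-3): L=1.3712, (cx,cy)=(0.9998,0.0175)
member 4 (2-3): L=1.4848, (cx,cy)=(0.4499,0.8931)
member 5 (2-4): L=1.3580, (cx,cy)=(1.0000,0.0000)
member 6 (3-4): L=1.4948, (cx,cy)=(0.4616,-0.8871)
member 7 (3-5): L=1.2904, (cx,cy)=(0.9989,0.0473)
member 8 (4-5): L=1.5108, (cx,cy)=(0.3965,0.9180)
member 9 (4-6): L=1.2660, (cx,cy)=(1.0000,0.0000)
member 10 (5-6): L=1.5390, (cx,cy)=(0.4334,-0.9012)
solve A·x = −loads:
  F[0-1] = -867.8611 N (compression)
  F[0-2] = -1806.7475 N (compression)
  F[1-2] = +887.3900 N (tension)
  F[1-3] = -771.3059 N (compression)
  F[2-3] = -874.3256 N (compression)
  F[2-4] = -991.7783 N (compression)
  F[3-4] = +813.2953 N (tension)
  F[3-5] = -1541.6967 N (compression)
  F[4-5] = -785.8674 N (compression)
  F[4-6] = -304.7807 N (compression)
  F[5-6] = +703.2549 N (tension)
  Rx@0 = +2156.3300 N
  Ry@0 = +794.3393 N
  Ry@6 = -633.7793 N

887.390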